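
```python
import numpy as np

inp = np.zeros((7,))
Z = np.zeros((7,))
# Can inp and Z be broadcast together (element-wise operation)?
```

Yes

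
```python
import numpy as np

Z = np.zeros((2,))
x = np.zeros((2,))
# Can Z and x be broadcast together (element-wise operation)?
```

Yes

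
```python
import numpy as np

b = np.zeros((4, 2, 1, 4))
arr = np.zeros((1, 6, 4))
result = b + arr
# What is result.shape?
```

(4, 2, 6, 4)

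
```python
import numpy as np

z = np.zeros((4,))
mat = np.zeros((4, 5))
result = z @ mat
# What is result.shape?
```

(5,)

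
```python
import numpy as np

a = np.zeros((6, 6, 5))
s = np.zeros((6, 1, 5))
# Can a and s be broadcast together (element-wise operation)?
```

Yes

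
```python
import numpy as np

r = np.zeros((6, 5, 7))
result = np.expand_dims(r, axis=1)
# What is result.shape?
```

(6, 1, 5, 7)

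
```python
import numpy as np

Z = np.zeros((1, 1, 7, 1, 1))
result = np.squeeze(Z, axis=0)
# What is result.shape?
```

(1, 7, 1, 1)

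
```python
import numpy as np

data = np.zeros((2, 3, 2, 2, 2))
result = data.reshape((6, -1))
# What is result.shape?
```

(6, 8)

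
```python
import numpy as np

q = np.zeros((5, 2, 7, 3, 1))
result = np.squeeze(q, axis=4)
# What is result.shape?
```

(5, 2, 7, 3)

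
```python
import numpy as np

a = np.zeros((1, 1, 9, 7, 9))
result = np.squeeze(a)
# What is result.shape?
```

(9, 7, 9)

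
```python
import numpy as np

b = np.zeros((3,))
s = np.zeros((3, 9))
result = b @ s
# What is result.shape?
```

(9,)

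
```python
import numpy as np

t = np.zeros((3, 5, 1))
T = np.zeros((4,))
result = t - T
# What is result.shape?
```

(3, 5, 4)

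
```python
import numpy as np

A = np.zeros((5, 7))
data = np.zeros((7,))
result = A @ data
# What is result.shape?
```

(5,)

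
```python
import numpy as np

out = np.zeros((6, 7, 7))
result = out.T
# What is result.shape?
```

(7, 7, 6)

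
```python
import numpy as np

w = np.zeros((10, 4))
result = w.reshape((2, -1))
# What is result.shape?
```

(2, 20)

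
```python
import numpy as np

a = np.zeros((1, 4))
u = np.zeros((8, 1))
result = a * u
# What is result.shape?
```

(8, 4)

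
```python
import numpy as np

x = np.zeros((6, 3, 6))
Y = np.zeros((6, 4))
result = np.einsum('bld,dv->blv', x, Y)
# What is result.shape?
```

(6, 3, 4)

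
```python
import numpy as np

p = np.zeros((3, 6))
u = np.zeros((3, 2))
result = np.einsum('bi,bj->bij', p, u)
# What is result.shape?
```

(3, 6, 2)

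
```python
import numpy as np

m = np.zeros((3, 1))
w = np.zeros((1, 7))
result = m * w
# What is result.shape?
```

(3, 7)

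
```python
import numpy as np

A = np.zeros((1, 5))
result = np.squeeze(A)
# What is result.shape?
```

(5,)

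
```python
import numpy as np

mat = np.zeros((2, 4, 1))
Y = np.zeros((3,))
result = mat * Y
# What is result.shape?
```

(2, 4, 3)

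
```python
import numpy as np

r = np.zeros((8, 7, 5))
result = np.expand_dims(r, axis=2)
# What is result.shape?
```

(8, 7, 1, 5)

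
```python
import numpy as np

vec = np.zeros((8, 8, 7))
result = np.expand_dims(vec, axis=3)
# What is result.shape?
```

(8, 8, 7, 1)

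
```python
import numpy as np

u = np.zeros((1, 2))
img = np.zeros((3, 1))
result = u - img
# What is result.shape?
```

(3, 2)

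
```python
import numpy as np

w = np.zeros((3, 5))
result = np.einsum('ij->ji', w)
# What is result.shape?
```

(5, 3)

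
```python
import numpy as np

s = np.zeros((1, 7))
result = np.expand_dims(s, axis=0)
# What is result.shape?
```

(1, 1, 7)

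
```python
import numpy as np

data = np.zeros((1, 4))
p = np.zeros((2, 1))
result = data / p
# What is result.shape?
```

(2, 4)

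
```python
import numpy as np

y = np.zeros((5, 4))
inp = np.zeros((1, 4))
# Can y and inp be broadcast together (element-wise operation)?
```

Yes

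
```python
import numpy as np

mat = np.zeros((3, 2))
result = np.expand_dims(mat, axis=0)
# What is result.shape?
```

(1, 3, 2)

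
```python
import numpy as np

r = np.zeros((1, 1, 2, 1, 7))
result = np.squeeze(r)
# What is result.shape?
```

(2, 7)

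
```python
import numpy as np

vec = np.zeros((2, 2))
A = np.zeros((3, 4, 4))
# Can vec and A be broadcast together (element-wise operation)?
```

No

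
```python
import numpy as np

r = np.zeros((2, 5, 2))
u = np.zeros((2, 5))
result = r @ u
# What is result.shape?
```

(2, 5, 5)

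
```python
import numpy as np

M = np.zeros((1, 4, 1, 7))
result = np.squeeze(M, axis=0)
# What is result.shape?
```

(4, 1, 7)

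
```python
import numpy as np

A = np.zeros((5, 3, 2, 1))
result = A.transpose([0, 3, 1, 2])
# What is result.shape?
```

(5, 1, 3, 2)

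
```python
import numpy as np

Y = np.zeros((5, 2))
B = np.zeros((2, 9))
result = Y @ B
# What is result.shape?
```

(5, 9)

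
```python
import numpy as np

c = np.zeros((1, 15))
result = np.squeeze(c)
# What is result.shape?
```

(15,)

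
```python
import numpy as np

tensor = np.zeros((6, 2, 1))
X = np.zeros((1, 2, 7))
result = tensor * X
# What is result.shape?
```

(6, 2, 7)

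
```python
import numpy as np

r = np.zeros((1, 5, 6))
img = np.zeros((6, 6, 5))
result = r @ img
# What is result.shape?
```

(6, 5, 5)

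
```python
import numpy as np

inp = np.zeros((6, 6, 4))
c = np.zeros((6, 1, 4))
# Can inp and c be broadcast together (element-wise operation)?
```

Yes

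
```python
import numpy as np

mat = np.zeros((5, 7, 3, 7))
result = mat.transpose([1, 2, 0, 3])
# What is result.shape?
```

(7, 3, 5, 7)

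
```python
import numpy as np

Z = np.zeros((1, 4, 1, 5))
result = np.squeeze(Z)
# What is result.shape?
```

(4, 5)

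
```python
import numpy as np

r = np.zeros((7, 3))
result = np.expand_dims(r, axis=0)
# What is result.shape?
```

(1, 7, 3)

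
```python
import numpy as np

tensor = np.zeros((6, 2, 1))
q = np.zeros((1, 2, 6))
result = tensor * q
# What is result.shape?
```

(6, 2, 6)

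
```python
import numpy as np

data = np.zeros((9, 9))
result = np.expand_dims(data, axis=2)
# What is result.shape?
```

(9, 9, 1)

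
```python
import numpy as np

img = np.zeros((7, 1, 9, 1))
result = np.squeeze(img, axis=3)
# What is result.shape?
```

(7, 1, 9)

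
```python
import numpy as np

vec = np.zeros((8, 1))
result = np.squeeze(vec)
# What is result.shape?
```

(8,)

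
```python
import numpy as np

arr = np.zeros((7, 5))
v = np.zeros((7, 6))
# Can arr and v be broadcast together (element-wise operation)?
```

No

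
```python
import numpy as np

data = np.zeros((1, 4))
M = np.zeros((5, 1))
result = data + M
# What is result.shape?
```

(5, 4)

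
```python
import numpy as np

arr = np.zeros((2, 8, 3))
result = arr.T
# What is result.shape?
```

(3, 8, 2)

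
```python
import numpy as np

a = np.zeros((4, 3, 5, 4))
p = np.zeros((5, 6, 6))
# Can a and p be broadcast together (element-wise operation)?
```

No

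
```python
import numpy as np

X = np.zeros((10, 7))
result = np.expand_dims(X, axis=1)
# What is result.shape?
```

(10, 1, 7)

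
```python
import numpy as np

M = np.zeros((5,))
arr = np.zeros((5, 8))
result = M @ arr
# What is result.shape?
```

(8,)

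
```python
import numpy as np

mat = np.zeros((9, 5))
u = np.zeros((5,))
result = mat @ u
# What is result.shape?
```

(9,)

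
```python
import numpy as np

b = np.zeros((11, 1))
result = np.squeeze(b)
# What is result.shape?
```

(11,)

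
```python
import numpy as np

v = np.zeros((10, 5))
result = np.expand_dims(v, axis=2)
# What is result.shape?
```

(10, 5, 1)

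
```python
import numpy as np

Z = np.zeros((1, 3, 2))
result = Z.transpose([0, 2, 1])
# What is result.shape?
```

(1, 2, 3)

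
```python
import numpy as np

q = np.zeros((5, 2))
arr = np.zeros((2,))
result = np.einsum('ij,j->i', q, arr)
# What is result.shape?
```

(5,)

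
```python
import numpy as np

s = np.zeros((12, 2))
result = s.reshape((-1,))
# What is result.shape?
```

(24,)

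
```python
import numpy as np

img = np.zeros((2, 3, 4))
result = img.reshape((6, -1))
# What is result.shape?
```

(6, 4)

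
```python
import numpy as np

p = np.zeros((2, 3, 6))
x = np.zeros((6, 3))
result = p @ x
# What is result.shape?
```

(2, 3, 3)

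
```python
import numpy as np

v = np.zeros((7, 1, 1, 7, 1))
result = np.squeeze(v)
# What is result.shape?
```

(7, 7)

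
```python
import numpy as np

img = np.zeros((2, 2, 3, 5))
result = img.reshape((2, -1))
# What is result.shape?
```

(2, 30)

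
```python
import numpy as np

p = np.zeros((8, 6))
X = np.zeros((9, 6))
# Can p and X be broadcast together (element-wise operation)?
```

No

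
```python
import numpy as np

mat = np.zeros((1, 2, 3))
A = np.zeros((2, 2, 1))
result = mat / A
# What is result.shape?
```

(2, 2, 3)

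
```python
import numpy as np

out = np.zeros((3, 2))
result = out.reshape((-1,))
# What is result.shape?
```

(6,)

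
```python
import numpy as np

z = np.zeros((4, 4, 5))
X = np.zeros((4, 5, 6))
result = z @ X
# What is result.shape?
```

(4, 4, 6)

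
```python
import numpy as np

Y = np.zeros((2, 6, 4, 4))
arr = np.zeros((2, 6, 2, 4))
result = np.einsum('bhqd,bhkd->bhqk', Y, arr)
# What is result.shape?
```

(2, 6, 4, 2)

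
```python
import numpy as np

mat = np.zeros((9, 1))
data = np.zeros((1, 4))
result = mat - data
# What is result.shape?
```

(9, 4)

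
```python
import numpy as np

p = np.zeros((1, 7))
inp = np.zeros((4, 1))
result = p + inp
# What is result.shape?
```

(4, 7)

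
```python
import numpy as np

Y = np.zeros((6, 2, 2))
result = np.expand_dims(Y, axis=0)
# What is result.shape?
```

(1, 6, 2, 2)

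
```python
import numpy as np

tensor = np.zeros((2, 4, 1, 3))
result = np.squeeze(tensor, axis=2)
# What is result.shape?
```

(2, 4, 3)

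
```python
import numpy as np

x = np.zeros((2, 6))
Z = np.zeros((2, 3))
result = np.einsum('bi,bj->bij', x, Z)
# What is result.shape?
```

(2, 6, 3)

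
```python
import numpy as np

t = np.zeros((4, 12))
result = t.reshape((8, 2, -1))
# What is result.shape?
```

(8, 2, 3)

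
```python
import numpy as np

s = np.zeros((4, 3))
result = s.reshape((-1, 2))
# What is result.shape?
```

(6, 2)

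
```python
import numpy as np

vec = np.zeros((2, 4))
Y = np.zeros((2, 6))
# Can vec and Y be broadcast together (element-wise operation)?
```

No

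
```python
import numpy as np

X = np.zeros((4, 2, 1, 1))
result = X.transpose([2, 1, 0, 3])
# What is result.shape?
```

(1, 2, 4, 1)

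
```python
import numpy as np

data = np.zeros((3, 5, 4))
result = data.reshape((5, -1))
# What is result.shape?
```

(5, 12)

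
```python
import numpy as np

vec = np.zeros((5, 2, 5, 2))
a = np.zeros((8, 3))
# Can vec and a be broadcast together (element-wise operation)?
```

No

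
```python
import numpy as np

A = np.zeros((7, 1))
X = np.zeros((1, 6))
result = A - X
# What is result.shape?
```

(7, 6)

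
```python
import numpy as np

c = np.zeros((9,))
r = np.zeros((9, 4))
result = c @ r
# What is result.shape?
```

(4,)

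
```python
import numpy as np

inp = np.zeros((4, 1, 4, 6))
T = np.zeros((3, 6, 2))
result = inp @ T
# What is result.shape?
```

(4, 3, 4, 2)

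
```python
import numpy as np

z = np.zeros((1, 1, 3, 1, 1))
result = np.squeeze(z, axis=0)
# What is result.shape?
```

(1, 3, 1, 1)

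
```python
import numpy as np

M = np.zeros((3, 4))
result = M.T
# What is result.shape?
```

(4, 3)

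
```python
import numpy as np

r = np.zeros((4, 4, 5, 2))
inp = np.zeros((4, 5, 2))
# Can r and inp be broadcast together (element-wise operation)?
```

Yes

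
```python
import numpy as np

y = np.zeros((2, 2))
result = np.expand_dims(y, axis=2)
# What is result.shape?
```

(2, 2, 1)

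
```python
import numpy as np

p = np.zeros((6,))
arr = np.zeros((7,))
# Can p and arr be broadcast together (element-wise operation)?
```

No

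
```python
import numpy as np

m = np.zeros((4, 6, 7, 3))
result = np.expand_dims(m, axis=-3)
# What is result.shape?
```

(4, 6, 1, 7, 3)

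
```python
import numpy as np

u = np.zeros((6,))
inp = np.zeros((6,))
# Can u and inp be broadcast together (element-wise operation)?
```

Yes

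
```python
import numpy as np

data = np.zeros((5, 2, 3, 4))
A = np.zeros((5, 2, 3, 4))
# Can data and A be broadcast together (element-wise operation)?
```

Yes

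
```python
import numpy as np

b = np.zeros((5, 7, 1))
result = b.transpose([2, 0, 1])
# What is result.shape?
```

(1, 5, 7)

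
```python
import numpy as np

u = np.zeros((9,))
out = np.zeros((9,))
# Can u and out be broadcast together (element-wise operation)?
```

Yes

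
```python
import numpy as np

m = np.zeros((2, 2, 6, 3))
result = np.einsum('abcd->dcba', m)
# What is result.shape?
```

(3, 6, 2, 2)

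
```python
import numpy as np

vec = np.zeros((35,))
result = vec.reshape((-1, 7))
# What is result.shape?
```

(5, 7)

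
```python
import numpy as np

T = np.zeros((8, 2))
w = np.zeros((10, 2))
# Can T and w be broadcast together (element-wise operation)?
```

No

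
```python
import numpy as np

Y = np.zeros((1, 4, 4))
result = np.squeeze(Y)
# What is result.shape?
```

(4, 4)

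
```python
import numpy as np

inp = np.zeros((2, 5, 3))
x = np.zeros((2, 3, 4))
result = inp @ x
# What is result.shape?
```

(2, 5, 4)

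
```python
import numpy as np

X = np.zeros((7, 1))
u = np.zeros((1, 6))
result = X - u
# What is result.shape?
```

(7, 6)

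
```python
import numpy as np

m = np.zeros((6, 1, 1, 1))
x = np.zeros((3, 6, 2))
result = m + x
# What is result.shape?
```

(6, 3, 6, 2)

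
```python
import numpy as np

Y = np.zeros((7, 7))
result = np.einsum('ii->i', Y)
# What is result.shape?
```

(7,)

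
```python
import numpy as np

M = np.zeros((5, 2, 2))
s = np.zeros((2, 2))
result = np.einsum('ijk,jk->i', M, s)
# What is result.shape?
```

(5,)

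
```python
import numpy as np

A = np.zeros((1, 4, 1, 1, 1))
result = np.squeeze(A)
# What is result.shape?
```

(4,)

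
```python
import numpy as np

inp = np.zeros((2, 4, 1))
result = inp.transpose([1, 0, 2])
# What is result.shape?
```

(4, 2, 1)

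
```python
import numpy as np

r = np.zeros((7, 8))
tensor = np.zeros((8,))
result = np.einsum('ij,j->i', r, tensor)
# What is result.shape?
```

(7,)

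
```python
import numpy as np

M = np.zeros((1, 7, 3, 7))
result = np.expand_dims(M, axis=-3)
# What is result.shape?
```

(1, 7, 1, 3, 7)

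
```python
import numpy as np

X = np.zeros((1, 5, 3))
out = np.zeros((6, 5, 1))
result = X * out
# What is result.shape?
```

(6, 5, 3)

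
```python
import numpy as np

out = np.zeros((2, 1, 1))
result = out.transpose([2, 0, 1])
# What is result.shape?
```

(1, 2, 1)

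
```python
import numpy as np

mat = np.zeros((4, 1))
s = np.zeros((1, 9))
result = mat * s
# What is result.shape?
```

(4, 9)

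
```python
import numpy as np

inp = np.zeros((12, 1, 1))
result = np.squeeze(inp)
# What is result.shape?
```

(12,)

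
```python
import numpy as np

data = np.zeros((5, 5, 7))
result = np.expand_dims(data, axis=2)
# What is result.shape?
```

(5, 5, 1, 7)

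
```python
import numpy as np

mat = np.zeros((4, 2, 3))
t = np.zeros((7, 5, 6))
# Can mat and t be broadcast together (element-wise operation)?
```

No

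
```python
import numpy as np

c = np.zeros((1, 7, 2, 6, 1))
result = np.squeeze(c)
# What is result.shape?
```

(7, 2, 6)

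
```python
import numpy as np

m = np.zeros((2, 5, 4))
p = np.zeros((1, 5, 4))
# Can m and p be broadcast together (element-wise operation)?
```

Yes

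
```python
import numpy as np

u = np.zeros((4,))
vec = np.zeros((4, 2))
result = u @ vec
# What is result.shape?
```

(2,)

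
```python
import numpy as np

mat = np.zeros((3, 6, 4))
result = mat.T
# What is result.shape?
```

(4, 6, 3)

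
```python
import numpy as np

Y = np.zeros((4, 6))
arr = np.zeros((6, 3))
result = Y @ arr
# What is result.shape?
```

(4, 3)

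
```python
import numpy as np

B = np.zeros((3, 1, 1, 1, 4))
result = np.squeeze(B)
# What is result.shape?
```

(3, 4)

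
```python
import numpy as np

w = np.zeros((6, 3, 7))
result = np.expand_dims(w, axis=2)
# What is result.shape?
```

(6, 3, 1, 7)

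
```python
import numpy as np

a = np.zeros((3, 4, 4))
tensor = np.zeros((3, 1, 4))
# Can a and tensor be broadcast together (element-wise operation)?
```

Yes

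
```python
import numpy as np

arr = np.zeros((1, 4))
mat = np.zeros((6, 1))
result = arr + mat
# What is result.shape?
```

(6, 4)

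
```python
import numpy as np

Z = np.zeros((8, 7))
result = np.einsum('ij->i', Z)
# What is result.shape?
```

(8,)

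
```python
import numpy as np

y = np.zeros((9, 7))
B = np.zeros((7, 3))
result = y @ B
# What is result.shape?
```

(9, 3)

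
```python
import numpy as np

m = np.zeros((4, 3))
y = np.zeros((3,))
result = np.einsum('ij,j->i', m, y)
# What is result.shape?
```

(4,)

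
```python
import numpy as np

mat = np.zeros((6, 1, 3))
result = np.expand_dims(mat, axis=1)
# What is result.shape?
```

(6, 1, 1, 3)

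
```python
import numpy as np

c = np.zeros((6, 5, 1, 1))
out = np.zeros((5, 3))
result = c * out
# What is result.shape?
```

(6, 5, 5, 3)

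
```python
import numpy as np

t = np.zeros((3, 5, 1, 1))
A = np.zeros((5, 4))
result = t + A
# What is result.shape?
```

(3, 5, 5, 4)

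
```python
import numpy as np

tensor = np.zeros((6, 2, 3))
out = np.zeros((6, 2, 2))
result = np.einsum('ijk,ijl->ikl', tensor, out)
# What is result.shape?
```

(6, 3, 2)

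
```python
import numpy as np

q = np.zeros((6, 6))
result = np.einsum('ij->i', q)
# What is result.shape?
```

(6,)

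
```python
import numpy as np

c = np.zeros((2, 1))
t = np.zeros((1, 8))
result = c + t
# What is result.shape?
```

(2, 8)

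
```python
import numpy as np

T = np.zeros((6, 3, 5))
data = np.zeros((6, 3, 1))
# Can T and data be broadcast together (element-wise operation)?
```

Yes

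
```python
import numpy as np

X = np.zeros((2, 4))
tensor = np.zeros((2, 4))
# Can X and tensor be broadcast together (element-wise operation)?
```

Yes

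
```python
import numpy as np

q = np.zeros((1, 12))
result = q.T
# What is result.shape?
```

(12, 1)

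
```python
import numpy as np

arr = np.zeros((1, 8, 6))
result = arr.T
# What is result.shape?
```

(6, 8, 1)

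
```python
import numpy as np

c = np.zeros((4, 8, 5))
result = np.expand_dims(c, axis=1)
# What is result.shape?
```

(4, 1, 8, 5)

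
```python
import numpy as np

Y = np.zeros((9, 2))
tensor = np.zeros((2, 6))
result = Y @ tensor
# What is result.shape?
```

(9, 6)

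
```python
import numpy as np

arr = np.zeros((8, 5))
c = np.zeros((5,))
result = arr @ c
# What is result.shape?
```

(8,)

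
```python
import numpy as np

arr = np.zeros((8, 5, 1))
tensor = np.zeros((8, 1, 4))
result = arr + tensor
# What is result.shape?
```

(8, 5, 4)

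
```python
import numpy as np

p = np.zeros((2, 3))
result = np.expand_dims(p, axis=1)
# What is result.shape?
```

(2, 1, 3)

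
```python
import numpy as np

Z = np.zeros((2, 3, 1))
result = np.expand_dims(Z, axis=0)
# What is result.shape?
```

(1, 2, 3, 1)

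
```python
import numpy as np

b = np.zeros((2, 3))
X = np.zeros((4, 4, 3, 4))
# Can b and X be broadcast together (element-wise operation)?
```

No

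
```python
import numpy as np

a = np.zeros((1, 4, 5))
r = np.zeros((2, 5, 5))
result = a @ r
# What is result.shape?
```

(2, 4, 5)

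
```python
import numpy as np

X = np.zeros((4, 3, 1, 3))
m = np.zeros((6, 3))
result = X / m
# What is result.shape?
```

(4, 3, 6, 3)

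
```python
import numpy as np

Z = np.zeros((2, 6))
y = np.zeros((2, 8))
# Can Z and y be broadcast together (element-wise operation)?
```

No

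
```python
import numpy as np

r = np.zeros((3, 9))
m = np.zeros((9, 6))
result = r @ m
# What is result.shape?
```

(3, 6)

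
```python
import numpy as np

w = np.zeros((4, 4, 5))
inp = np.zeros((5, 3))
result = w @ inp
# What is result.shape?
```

(4, 4, 3)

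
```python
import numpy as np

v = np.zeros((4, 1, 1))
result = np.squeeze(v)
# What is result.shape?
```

(4,)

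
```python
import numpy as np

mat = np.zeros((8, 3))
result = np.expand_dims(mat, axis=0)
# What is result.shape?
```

(1, 8, 3)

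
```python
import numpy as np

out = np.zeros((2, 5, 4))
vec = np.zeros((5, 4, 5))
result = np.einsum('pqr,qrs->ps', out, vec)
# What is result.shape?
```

(2, 5)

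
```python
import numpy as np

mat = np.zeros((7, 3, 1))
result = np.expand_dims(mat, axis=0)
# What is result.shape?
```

(1, 7, 3, 1)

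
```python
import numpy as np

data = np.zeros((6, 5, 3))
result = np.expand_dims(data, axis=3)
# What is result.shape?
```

(6, 5, 3, 1)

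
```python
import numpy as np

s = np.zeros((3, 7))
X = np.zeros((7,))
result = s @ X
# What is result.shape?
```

(3,)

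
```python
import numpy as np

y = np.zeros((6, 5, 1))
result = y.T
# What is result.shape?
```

(1, 5, 6)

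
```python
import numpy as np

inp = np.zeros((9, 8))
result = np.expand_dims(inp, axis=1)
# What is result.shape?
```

(9, 1, 8)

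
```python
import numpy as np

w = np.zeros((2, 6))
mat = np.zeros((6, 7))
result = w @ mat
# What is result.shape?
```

(2, 7)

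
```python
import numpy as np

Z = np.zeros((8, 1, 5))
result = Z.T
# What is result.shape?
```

(5, 1, 8)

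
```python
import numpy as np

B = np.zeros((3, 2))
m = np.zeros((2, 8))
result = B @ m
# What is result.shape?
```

(3, 8)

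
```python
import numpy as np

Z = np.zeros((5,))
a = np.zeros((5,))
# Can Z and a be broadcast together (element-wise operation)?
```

Yes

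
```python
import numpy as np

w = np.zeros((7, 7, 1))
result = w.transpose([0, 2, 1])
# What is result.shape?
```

(7, 1, 7)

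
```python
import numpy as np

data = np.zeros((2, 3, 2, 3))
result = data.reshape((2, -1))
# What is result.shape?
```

(2, 18)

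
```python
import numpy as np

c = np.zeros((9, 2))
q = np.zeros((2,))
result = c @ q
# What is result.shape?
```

(9,)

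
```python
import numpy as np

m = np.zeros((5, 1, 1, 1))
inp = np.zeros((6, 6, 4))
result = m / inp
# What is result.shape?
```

(5, 6, 6, 4)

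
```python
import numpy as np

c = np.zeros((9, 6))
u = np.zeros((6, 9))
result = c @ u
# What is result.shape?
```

(9, 9)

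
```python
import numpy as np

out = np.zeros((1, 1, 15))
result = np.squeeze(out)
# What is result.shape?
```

(15,)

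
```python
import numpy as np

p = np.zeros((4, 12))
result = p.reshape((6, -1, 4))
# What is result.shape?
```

(6, 2, 4)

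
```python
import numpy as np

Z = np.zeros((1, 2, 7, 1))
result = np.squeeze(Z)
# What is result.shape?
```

(2, 7)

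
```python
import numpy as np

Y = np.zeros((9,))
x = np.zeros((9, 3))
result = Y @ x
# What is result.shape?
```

(3,)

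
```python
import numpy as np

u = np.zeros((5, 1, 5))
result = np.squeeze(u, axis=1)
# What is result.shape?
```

(5, 5)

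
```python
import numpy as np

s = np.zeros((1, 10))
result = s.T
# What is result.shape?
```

(10, 1)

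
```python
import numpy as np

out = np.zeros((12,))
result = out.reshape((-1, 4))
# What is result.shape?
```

(3, 4)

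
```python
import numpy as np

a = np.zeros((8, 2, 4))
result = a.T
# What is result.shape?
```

(4, 2, 8)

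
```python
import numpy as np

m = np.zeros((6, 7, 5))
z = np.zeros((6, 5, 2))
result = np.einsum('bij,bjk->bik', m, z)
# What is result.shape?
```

(6, 7, 2)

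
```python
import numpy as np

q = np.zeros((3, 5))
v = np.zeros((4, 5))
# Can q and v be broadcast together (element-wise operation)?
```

No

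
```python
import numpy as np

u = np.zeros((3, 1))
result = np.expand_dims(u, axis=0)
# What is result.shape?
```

(1, 3, 1)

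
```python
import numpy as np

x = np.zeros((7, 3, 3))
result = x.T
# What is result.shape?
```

(3, 3, 7)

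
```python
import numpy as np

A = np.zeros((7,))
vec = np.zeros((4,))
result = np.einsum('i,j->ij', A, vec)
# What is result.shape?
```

(7, 4)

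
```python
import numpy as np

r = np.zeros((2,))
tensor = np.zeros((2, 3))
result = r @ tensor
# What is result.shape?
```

(3,)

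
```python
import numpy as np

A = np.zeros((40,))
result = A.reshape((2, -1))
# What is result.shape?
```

(2, 20)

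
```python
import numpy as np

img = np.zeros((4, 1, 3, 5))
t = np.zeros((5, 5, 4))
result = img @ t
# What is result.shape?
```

(4, 5, 3, 4)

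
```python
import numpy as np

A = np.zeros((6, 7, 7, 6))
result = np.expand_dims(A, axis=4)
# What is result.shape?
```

(6, 7, 7, 6, 1)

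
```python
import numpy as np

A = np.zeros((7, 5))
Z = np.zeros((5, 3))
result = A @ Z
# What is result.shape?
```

(7, 3)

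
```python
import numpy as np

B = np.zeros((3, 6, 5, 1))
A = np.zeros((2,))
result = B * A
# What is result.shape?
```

(3, 6, 5, 2)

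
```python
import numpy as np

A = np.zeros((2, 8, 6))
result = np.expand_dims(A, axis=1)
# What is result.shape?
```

(2, 1, 8, 6)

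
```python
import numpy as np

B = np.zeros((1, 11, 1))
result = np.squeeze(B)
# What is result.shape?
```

(11,)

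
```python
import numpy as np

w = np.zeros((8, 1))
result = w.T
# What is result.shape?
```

(1, 8)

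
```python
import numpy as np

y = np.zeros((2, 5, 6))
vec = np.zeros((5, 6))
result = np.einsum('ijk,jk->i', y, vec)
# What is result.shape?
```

(2,)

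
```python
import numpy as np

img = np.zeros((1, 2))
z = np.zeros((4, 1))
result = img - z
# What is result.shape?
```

(4, 2)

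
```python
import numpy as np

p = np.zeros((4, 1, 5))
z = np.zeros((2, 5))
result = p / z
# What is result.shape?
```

(4, 2, 5)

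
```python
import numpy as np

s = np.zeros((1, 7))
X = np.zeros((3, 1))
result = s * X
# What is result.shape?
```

(3, 7)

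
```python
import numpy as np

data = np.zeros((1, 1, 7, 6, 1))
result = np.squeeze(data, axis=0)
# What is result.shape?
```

(1, 7, 6, 1)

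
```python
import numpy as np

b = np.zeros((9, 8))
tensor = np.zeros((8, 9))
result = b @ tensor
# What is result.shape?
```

(9, 9)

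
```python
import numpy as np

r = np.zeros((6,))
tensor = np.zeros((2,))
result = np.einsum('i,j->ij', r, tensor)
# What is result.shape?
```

(6, 2)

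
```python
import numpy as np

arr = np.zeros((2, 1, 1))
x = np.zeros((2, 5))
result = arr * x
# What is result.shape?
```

(2, 2, 5)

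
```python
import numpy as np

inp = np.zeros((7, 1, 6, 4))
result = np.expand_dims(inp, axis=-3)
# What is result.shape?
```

(7, 1, 1, 6, 4)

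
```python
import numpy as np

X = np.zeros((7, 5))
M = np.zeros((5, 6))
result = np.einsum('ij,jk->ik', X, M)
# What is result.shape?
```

(7, 6)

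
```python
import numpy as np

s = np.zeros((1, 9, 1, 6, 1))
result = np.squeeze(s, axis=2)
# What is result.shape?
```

(1, 9, 6, 1)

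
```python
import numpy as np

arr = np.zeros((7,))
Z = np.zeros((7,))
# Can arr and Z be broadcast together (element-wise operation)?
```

Yes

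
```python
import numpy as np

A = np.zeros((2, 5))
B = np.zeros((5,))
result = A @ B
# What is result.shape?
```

(2,)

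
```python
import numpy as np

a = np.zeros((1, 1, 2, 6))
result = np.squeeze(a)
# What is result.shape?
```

(2, 6)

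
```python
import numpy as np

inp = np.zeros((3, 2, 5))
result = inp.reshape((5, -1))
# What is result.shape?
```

(5, 6)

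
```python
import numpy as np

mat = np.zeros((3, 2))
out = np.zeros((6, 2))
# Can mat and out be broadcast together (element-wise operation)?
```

No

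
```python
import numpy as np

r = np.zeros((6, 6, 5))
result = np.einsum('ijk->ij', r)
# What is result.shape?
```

(6, 6)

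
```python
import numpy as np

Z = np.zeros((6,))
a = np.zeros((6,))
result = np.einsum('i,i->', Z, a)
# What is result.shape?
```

()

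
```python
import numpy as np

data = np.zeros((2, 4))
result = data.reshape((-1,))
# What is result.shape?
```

(8,)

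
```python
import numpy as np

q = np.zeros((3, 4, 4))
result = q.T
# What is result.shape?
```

(4, 4, 3)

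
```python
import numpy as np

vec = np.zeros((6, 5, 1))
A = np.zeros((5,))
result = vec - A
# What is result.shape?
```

(6, 5, 5)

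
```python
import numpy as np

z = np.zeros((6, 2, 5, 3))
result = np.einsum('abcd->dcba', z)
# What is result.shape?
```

(3, 5, 2, 6)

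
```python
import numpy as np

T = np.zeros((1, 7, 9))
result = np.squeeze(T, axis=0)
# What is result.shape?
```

(7, 9)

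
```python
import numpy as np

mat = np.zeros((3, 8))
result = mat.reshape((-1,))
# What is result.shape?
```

(24,)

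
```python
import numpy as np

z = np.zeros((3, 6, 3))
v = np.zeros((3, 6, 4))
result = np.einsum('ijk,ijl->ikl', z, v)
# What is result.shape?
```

(3, 3, 4)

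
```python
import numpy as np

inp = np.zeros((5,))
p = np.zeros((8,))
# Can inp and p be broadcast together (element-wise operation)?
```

No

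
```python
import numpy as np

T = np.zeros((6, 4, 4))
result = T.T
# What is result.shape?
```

(4, 4, 6)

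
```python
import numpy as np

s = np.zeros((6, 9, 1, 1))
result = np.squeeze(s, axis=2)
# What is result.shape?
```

(6, 9, 1)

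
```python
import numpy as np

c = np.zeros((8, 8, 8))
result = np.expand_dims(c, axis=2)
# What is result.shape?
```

(8, 8, 1, 8)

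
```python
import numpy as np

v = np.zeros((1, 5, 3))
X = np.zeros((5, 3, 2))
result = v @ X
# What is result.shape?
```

(5, 5, 2)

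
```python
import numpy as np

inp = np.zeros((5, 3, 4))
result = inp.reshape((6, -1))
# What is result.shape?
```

(6, 10)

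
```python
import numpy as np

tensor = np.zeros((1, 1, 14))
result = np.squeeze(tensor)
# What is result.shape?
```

(14,)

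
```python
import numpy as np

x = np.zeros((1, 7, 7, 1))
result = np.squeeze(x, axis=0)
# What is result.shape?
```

(7, 7, 1)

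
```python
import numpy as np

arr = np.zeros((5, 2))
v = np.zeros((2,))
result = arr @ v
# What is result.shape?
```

(5,)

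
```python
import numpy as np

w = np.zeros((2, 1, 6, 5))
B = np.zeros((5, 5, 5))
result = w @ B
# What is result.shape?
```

(2, 5, 6, 5)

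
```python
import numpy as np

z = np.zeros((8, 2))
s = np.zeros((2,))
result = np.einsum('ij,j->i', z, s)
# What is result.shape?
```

(8,)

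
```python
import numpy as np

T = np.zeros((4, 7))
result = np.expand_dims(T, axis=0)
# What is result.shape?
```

(1, 4, 7)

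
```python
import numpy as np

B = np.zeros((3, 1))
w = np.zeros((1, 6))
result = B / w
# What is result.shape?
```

(3, 6)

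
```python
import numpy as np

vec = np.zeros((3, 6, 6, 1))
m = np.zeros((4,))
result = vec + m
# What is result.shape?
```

(3, 6, 6, 4)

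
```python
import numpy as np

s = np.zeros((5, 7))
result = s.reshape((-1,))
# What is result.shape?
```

(35,)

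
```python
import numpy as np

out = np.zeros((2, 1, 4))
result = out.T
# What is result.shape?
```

(4, 1, 2)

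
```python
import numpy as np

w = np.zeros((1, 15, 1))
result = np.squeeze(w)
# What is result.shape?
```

(15,)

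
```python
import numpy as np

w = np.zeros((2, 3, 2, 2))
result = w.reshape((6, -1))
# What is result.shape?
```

(6, 4)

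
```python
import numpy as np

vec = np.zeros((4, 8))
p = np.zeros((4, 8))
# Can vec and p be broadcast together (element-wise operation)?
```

Yes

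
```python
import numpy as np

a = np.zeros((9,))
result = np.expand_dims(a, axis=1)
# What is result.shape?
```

(9, 1)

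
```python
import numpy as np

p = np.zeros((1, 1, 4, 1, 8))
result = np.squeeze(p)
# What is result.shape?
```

(4, 8)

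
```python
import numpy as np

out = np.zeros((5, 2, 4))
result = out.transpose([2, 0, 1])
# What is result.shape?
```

(4, 5, 2)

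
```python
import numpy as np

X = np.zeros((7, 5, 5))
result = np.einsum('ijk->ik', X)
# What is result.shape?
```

(7, 5)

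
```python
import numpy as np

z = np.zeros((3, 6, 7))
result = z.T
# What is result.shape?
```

(7, 6, 3)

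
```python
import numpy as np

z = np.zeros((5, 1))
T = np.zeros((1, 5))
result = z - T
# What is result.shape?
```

(5, 5)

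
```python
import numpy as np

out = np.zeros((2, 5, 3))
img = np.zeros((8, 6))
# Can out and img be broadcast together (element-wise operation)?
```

No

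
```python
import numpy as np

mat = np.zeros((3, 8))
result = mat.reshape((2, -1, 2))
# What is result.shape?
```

(2, 6, 2)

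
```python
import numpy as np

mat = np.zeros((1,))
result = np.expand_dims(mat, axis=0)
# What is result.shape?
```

(1, 1)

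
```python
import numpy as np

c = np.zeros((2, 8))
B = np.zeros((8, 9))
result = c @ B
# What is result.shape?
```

(2, 9)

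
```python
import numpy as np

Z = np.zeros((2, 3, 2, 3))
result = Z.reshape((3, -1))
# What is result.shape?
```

(3, 12)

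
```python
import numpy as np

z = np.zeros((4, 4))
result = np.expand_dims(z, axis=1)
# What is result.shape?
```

(4, 1, 4)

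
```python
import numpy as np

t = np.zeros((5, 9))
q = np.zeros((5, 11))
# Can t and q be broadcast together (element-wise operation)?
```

No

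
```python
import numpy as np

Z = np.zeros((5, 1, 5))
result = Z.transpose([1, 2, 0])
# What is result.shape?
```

(1, 5, 5)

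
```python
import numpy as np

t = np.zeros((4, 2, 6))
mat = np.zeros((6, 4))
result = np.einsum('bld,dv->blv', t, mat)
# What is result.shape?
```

(4, 2, 4)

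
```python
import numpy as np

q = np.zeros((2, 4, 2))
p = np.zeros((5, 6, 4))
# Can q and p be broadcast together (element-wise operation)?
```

No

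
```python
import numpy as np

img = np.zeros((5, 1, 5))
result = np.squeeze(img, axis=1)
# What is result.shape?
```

(5, 5)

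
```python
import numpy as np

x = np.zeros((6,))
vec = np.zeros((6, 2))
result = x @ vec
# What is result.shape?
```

(2,)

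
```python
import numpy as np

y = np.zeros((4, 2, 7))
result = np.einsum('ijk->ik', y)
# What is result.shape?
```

(4, 7)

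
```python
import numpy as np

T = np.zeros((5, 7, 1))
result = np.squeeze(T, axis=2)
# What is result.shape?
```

(5, 7)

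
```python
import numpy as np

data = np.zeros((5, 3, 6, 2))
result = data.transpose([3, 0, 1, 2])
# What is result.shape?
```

(2, 5, 3, 6)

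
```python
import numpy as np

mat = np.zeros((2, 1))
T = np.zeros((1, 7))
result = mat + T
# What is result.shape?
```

(2, 7)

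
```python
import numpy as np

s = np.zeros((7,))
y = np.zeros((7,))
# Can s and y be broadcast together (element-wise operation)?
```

Yes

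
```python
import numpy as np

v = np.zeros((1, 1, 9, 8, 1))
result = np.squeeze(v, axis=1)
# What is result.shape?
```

(1, 9, 8, 1)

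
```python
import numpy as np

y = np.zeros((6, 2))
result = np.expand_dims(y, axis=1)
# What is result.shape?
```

(6, 1, 2)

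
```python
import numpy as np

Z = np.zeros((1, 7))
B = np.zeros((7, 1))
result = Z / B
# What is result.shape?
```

(7, 7)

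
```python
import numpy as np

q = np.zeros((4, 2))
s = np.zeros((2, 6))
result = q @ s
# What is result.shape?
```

(4, 6)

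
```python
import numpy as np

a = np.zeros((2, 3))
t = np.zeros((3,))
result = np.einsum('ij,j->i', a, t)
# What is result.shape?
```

(2,)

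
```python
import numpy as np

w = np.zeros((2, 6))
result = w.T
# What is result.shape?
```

(6, 2)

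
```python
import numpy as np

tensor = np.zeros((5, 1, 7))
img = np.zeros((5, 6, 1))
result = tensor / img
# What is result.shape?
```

(5, 6, 7)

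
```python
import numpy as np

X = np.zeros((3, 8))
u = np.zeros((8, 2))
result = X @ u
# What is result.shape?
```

(3, 2)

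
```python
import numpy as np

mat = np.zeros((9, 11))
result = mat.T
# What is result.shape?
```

(11, 9)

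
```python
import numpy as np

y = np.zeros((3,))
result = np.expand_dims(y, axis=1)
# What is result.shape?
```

(3, 1)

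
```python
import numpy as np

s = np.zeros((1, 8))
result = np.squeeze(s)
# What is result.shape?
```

(8,)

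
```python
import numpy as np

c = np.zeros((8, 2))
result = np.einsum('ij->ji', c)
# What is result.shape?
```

(2, 8)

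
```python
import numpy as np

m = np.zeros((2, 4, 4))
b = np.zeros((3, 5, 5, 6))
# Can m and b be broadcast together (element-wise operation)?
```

No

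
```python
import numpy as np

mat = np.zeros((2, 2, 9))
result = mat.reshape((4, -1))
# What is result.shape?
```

(4, 9)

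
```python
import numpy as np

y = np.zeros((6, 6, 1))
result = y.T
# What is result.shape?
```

(1, 6, 6)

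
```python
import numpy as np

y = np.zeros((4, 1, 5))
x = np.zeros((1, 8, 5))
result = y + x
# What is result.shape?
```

(4, 8, 5)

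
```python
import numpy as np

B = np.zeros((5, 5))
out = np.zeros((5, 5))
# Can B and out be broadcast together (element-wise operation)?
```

Yes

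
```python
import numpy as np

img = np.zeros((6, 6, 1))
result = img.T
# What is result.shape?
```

(1, 6, 6)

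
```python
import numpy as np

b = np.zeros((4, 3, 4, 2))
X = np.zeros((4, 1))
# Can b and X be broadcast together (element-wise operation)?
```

Yes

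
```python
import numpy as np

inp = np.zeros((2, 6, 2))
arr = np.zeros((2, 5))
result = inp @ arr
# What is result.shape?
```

(2, 6, 5)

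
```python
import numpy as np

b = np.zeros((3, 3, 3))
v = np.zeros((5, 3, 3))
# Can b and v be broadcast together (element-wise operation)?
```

No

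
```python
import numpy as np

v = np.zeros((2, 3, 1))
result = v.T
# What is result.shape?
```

(1, 3, 2)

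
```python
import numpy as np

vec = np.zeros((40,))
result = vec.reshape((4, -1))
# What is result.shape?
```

(4, 10)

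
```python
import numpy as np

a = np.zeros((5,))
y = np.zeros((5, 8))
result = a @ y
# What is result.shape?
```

(8,)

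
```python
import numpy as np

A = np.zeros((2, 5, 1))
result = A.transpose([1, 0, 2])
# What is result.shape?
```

(5, 2, 1)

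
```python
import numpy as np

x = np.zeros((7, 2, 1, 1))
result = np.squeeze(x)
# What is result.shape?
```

(7, 2)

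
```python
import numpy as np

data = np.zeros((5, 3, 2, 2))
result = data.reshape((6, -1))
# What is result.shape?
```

(6, 10)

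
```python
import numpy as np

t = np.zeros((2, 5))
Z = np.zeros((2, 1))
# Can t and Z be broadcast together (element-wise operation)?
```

Yes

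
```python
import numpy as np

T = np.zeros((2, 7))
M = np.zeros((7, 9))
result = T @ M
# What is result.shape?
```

(2, 9)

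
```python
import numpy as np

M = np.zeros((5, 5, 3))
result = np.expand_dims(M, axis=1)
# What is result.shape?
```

(5, 1, 5, 3)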